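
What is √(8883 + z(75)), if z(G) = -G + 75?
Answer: 3*√987 ≈ 94.250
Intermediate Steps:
z(G) = 75 - G
√(8883 + z(75)) = √(8883 + (75 - 1*75)) = √(8883 + (75 - 75)) = √(8883 + 0) = √8883 = 3*√987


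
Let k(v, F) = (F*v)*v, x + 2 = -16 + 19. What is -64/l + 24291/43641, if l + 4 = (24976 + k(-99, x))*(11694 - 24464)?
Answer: 599316200921/1076726011803 ≈ 0.55661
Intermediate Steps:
x = 1 (x = -2 + (-16 + 19) = -2 + 3 = 1)
k(v, F) = F*v**2
l = -444102294 (l = -4 + (24976 + 1*(-99)**2)*(11694 - 24464) = -4 + (24976 + 1*9801)*(-12770) = -4 + (24976 + 9801)*(-12770) = -4 + 34777*(-12770) = -4 - 444102290 = -444102294)
-64/l + 24291/43641 = -64/(-444102294) + 24291/43641 = -64*(-1/444102294) + 24291*(1/43641) = 32/222051147 + 2699/4849 = 599316200921/1076726011803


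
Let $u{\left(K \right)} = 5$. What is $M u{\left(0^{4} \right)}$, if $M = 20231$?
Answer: $101155$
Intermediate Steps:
$M u{\left(0^{4} \right)} = 20231 \cdot 5 = 101155$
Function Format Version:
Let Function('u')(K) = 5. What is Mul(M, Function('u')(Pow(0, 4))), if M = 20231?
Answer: 101155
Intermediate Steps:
Mul(M, Function('u')(Pow(0, 4))) = Mul(20231, 5) = 101155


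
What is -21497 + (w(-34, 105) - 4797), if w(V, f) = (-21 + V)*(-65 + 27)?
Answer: -24204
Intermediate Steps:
w(V, f) = 798 - 38*V (w(V, f) = (-21 + V)*(-38) = 798 - 38*V)
-21497 + (w(-34, 105) - 4797) = -21497 + ((798 - 38*(-34)) - 4797) = -21497 + ((798 + 1292) - 4797) = -21497 + (2090 - 4797) = -21497 - 2707 = -24204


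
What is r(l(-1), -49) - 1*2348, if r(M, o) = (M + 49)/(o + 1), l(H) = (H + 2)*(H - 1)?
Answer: -112751/48 ≈ -2349.0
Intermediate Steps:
l(H) = (-1 + H)*(2 + H) (l(H) = (2 + H)*(-1 + H) = (-1 + H)*(2 + H))
r(M, o) = (49 + M)/(1 + o)
r(l(-1), -49) - 1*2348 = (49 + (-2 - 1 + (-1)²))/(1 - 49) - 1*2348 = (49 + (-2 - 1 + 1))/(-48) - 2348 = -(49 - 2)/48 - 2348 = -1/48*47 - 2348 = -47/48 - 2348 = -112751/48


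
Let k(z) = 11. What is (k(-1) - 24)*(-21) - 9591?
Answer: -9318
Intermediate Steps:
(k(-1) - 24)*(-21) - 9591 = (11 - 24)*(-21) - 9591 = -13*(-21) - 9591 = 273 - 9591 = -9318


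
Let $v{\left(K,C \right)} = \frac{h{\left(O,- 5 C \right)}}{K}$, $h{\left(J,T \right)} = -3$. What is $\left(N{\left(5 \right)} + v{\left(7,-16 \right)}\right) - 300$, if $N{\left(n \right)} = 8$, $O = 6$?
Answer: $- \frac{2047}{7} \approx -292.43$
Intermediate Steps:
$v{\left(K,C \right)} = - \frac{3}{K}$
$\left(N{\left(5 \right)} + v{\left(7,-16 \right)}\right) - 300 = \left(8 - \frac{3}{7}\right) - 300 = \frac{53}{7} - 300 = - \frac{2047}{7}$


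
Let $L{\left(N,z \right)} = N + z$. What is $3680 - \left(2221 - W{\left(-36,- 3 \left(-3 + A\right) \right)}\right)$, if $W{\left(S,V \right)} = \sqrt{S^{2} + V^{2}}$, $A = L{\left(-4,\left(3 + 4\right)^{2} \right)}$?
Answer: $1459 + 18 \sqrt{53} \approx 1590.0$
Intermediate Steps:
$A = 45$ ($A = -4 + \left(3 + 4\right)^{2} = -4 + 7^{2} = -4 + 49 = 45$)
$3680 - \left(2221 - W{\left(-36,- 3 \left(-3 + A\right) \right)}\right) = 3680 - \left(2221 - \sqrt{\left(-36\right)^{2} + \left(- 3 \left(-3 + 45\right)\right)^{2}}\right) = 3680 - \left(2221 - \sqrt{1296 + \left(\left(-3\right) 42\right)^{2}}\right) = 3680 - \left(2221 - \sqrt{1296 + \left(-126\right)^{2}}\right) = 3680 - \left(2221 - \sqrt{1296 + 15876}\right) = 3680 - \left(2221 - \sqrt{17172}\right) = 3680 - \left(2221 - 18 \sqrt{53}\right) = 1459 + 18 \sqrt{53}$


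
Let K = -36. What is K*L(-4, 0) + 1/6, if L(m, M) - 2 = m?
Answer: 433/6 ≈ 72.167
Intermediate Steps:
L(m, M) = 2 + m
K*L(-4, 0) + 1/6 = -36*(2 - 4) + 1/6 = -36*(-2) + ⅙ = 72 + ⅙ = 433/6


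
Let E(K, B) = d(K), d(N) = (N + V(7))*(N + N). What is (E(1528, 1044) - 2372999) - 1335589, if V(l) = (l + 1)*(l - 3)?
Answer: 1058772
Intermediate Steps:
V(l) = (1 + l)*(-3 + l)
d(N) = 2*N*(32 + N) (d(N) = (N + (-3 + 7**2 - 2*7))*(N + N) = (N + (-3 + 49 - 14))*(2*N) = (N + 32)*(2*N) = (32 + N)*(2*N) = 2*N*(32 + N))
E(K, B) = 2*K*(32 + K)
(E(1528, 1044) - 2372999) - 1335589 = (2*1528*(32 + 1528) - 2372999) - 1335589 = (2*1528*1560 - 2372999) - 1335589 = (4767360 - 2372999) - 1335589 = 2394361 - 1335589 = 1058772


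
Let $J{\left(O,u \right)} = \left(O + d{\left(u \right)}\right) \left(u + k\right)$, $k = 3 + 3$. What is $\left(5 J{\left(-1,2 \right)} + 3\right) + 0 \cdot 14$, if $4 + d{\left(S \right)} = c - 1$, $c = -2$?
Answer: $-317$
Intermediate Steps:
$d{\left(S \right)} = -7$ ($d{\left(S \right)} = -4 - 3 = -7$)
$k = 6$
$J{\left(O,u \right)} = \left(-7 + O\right) \left(6 + u\right)$ ($J{\left(O,u \right)} = \left(O - 7\right) \left(u + 6\right) = \left(-7 + O\right) \left(6 + u\right)$)
$\left(5 J{\left(-1,2 \right)} + 3\right) + 0 \cdot 14 = \left(5 \left(-42 - 14 + 6 \left(-1\right) - 2\right) + 3\right) + 0 \cdot 14 = \left(5 \left(-42 - 14 - 6 - 2\right) + 3\right) + 0 = \left(5 \left(-64\right) + 3\right) + 0 = \left(-320 + 3\right) + 0 = -317 + 0 = -317$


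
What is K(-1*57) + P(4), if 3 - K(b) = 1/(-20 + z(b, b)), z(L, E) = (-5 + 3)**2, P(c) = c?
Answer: 113/16 ≈ 7.0625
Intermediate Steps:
z(L, E) = 4 (z(L, E) = (-2)**2 = 4)
K(b) = 49/16 (K(b) = 3 - 1/(-20 + 4) = 3 - 1/(-16) = 3 - 1*(-1/16) = 3 + 1/16 = 49/16)
K(-1*57) + P(4) = 49/16 + 4 = 113/16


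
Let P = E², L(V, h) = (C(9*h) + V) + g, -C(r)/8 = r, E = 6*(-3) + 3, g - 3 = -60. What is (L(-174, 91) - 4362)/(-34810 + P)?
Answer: 2229/6917 ≈ 0.32225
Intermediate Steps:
g = -57 (g = 3 - 60 = -57)
E = -15 (E = -18 + 3 = -15)
C(r) = -8*r
L(V, h) = -57 + V - 72*h (L(V, h) = (-72*h + V) - 57 = (V - 72*h) - 57 = -57 + V - 72*h)
P = 225 (P = (-15)² = 225)
(L(-174, 91) - 4362)/(-34810 + P) = ((-57 - 174 - 72*91) - 4362)/(-34810 + 225) = ((-57 - 174 - 6552) - 4362)/(-34585) = (-6783 - 4362)*(-1/34585) = -11145*(-1/34585) = 2229/6917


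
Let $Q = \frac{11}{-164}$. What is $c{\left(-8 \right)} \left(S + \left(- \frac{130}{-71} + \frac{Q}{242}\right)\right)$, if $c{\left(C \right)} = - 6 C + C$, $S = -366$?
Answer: $- \frac{466442595}{32021} \approx -14567.0$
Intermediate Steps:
$Q = - \frac{11}{164}$ ($Q = 11 \left(- \frac{1}{164}\right) = - \frac{11}{164} \approx -0.067073$)
$c{\left(C \right)} = - 5 C$
$c{\left(-8 \right)} \left(S + \left(- \frac{130}{-71} + \frac{Q}{242}\right)\right) = \left(-5\right) \left(-8\right) \left(-366 - \left(- \frac{130}{71} + \frac{1}{3608}\right)\right) = 40 \left(-366 - - \frac{468969}{256168}\right) = 40 \left(-366 + \left(\frac{130}{71} - \frac{1}{3608}\right)\right) = 40 \left(-366 + \frac{468969}{256168}\right) = 40 \left(- \frac{93288519}{256168}\right) = - \frac{466442595}{32021}$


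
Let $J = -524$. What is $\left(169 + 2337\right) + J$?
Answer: $1982$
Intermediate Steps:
$\left(169 + 2337\right) + J = \left(169 + 2337\right) - 524 = 2506 - 524 = 1982$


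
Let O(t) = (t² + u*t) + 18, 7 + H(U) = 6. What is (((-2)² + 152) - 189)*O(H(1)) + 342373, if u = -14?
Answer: 341284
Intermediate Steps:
H(U) = -1 (H(U) = -7 + 6 = -1)
O(t) = 18 + t² - 14*t (O(t) = (t² - 14*t) + 18 = 18 + t² - 14*t)
(((-2)² + 152) - 189)*O(H(1)) + 342373 = (((-2)² + 152) - 189)*(18 + (-1)² - 14*(-1)) + 342373 = ((4 + 152) - 189)*(18 + 1 + 14) + 342373 = (156 - 189)*33 + 342373 = -33*33 + 342373 = -1089 + 342373 = 341284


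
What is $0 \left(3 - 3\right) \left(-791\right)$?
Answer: $0$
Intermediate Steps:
$0 \left(3 - 3\right) \left(-791\right) = 0 \cdot 0 \left(-791\right) = 0 \left(-791\right) = 0$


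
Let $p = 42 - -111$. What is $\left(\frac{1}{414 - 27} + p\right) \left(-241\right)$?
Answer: $- \frac{14270092}{387} \approx -36874.0$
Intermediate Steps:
$p = 153$ ($p = 42 + 111 = 153$)
$\left(\frac{1}{414 - 27} + p\right) \left(-241\right) = \left(\frac{1}{414 - 27} + 153\right) \left(-241\right) = \left(\frac{1}{387} + 153\right) \left(-241\right) = \frac{59212}{387} \left(-241\right) = - \frac{14270092}{387}$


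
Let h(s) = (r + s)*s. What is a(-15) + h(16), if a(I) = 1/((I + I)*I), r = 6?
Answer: 158401/450 ≈ 352.00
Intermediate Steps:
h(s) = s*(6 + s) (h(s) = (6 + s)*s = s*(6 + s))
a(I) = 1/(2*I²) (a(I) = 1/(((2*I))*I) = (1/(2*I))/I = 1/(2*I²))
a(-15) + h(16) = (½)/(-15)² + 16*(6 + 16) = (½)*(1/225) + 16*22 = 1/450 + 352 = 158401/450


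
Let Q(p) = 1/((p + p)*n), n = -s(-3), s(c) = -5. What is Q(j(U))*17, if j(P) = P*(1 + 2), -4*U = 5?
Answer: -34/75 ≈ -0.45333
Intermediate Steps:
U = -5/4 (U = -¼*5 = -5/4 ≈ -1.2500)
j(P) = 3*P (j(P) = P*3 = 3*P)
n = 5 (n = -1*(-5) = 5)
Q(p) = 1/(10*p) (Q(p) = 1/((p + p)*5) = (⅕)/(2*p) = (1/(2*p))*(⅕) = 1/(10*p))
Q(j(U))*17 = (1/(10*((3*(-5/4)))))*17 = (1/(10*(-15/4)))*17 = ((⅒)*(-4/15))*17 = -2/75*17 = -34/75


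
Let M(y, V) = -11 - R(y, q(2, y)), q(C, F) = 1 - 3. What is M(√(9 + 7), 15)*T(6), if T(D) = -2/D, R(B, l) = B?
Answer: 5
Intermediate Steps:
q(C, F) = -2
M(y, V) = -11 - y
M(√(9 + 7), 15)*T(6) = (-11 - √(9 + 7))*(-2/6) = (-11 - √16)*(-2*⅙) = (-11 - 1*4)*(-⅓) = (-11 - 4)*(-⅓) = -15*(-⅓) = 5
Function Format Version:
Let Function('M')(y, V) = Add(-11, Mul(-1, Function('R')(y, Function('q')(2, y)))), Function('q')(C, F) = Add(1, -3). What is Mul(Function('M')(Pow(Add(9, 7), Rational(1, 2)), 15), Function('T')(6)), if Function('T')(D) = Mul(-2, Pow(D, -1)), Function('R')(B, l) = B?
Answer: 5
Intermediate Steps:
Function('q')(C, F) = -2
Function('M')(y, V) = Add(-11, Mul(-1, y))
Mul(Function('M')(Pow(Add(9, 7), Rational(1, 2)), 15), Function('T')(6)) = Mul(Add(-11, Mul(-1, Pow(Add(9, 7), Rational(1, 2)))), Mul(-2, Pow(6, -1))) = Mul(Add(-11, Mul(-1, Pow(16, Rational(1, 2)))), Mul(-2, Rational(1, 6))) = Mul(Add(-11, Mul(-1, 4)), Rational(-1, 3)) = Mul(Add(-11, -4), Rational(-1, 3)) = Mul(-15, Rational(-1, 3)) = 5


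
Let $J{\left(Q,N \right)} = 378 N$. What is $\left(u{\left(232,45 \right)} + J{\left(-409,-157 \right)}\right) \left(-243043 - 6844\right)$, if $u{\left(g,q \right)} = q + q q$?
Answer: $14312527812$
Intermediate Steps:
$u{\left(g,q \right)} = q + q^{2}$
$\left(u{\left(232,45 \right)} + J{\left(-409,-157 \right)}\right) \left(-243043 - 6844\right) = \left(45 \left(1 + 45\right) + 378 \left(-157\right)\right) \left(-243043 - 6844\right) = \left(45 \cdot 46 - 59346\right) \left(-249887\right) = \left(2070 - 59346\right) \left(-249887\right) = \left(-57276\right) \left(-249887\right) = 14312527812$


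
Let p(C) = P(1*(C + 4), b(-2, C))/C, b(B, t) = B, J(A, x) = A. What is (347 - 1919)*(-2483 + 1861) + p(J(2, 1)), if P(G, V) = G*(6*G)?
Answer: 977892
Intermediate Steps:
P(G, V) = 6*G**2
p(C) = 6*(4 + C)**2/C (p(C) = (6*(1*(C + 4))**2)/C = (6*(1*(4 + C))**2)/C = (6*(4 + C)**2)/C = 6*(4 + C)**2/C)
(347 - 1919)*(-2483 + 1861) + p(J(2, 1)) = (347 - 1919)*(-2483 + 1861) + 6*(4 + 2)**2/2 = -1572*(-622) + 6*(1/2)*6**2 = 977784 + 6*(1/2)*36 = 977784 + 108 = 977892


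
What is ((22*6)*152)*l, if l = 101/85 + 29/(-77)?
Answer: 9689088/595 ≈ 16284.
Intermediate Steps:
l = 5312/6545 (l = 101*(1/85) + 29*(-1/77) = 101/85 - 29/77 = 5312/6545 ≈ 0.81161)
((22*6)*152)*l = ((22*6)*152)*(5312/6545) = (132*152)*(5312/6545) = 20064*(5312/6545) = 9689088/595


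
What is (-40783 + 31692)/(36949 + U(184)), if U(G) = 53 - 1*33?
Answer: -9091/36969 ≈ -0.24591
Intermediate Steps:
U(G) = 20 (U(G) = 53 - 33 = 20)
(-40783 + 31692)/(36949 + U(184)) = (-40783 + 31692)/(36949 + 20) = -9091/36969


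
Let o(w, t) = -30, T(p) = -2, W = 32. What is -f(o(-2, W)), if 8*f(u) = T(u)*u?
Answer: -15/2 ≈ -7.5000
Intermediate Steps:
f(u) = -u/4 (f(u) = (-2*u)/8 = -u/4)
-f(o(-2, W)) = -(-1)*(-30)/4 = -1*15/2 = -15/2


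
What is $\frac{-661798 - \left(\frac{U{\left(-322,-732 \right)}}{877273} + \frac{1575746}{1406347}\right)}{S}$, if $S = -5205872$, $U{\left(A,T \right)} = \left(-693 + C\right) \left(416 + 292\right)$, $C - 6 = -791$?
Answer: $\frac{204123339954809967}{1605686472619841108} \approx 0.12713$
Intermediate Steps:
$C = -785$ ($C = 6 - 791 = -785$)
$U{\left(A,T \right)} = -1046424$ ($U{\left(A,T \right)} = \left(-693 - 785\right) \left(416 + 292\right) = \left(-1478\right) 708 = -1046424$)
$\frac{-661798 - \left(\frac{U{\left(-322,-732 \right)}}{877273} + \frac{1575746}{1406347}\right)}{S} = \frac{-661798 - \left(- \frac{1046424}{877273} + \frac{1575746}{1406347}\right)}{-5205872} = \left(-661798 - \left(\left(-1046424\right) \frac{1}{877273} + 1575746 \cdot \frac{1}{1406347}\right)\right) \left(- \frac{1}{5205872}\right) = \left(-661798 - \left(- \frac{1046424}{877273} + \frac{1575746}{1406347}\right)\right) \left(- \frac{1}{5205872}\right) = \left(-661798 - - \frac{89275832470}{1233750251731}\right) \left(- \frac{1}{5205872}\right) = \left(-661798 + \frac{89275832470}{1233750251731}\right) \left(- \frac{1}{5205872}\right) = \left(- \frac{816493359819239868}{1233750251731}\right) \left(- \frac{1}{5205872}\right) = \frac{204123339954809967}{1605686472619841108}$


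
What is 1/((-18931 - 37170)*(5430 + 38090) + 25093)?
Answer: -1/2441490427 ≈ -4.0959e-10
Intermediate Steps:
1/((-18931 - 37170)*(5430 + 38090) + 25093) = 1/(-56101*43520 + 25093) = 1/(-2441515520 + 25093) = 1/(-2441490427) = -1/2441490427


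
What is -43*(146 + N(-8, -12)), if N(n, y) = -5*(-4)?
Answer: -7138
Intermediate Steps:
N(n, y) = 20
-43*(146 + N(-8, -12)) = -43*(146 + 20) = -43*166 = -7138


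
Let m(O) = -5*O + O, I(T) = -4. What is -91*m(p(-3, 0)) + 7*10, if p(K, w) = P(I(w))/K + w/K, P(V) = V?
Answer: 1666/3 ≈ 555.33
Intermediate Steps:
p(K, w) = -4/K + w/K
m(O) = -4*O
-91*m(p(-3, 0)) + 7*10 = -(-364)*(-4 + 0)/(-3) + 7*10 = -(-364)*(-⅓*(-4)) + 70 = -(-364)*4/3 + 70 = -91*(-16/3) + 70 = 1456/3 + 70 = 1666/3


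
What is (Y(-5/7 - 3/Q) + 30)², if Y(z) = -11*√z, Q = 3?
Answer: 4848/7 - 1320*I*√21/7 ≈ 692.57 - 864.14*I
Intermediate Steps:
(Y(-5/7 - 3/Q) + 30)² = (-11*√(-5/7 - 3/3) + 30)² = (-11*√(-5*⅐ - 3*⅓) + 30)² = (-11*√(-5/7 - 1) + 30)² = (-22*I*√21/7 + 30)² = (30 - 22*I*√21/7)²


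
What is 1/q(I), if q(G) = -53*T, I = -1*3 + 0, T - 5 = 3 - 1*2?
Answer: -1/318 ≈ -0.0031447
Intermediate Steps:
T = 6 (T = 5 + (3 - 1*2) = 5 + (3 - 2) = 5 + 1 = 6)
I = -3 (I = -3 + 0 = -3)
q(G) = -318 (q(G) = -53*6 = -318)
1/q(I) = 1/(-318) = -1/318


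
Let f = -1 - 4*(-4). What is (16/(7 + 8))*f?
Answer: 16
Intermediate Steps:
f = 15 (f = -1 + 16 = 15)
(16/(7 + 8))*f = (16/(7 + 8))*15 = (16/15)*15 = 16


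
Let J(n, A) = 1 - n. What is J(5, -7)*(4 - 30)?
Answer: 104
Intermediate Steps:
J(5, -7)*(4 - 30) = (1 - 1*5)*(4 - 30) = (1 - 5)*(-26) = -4*(-26) = 104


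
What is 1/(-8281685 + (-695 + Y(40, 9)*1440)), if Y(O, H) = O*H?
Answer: -1/7763980 ≈ -1.2880e-7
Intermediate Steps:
Y(O, H) = H*O
1/(-8281685 + (-695 + Y(40, 9)*1440)) = 1/(-8281685 + (-695 + (9*40)*1440)) = 1/(-8281685 + (-695 + 360*1440)) = 1/(-8281685 + (-695 + 518400)) = 1/(-8281685 + 517705) = 1/(-7763980) = -1/7763980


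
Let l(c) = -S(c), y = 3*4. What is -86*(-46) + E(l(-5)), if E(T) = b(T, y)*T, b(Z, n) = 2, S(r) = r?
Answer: 3966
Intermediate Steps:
y = 12
l(c) = -c
E(T) = 2*T
-86*(-46) + E(l(-5)) = -86*(-46) + 2*(-1*(-5)) = 3956 + 2*5 = 3956 + 10 = 3966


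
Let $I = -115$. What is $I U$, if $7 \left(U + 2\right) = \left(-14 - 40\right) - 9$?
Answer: $1265$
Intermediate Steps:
$U = -11$ ($U = -2 + \frac{\left(-14 - 40\right) - 9}{7} = -2 + \frac{-54 - 9}{7} = -2 + \frac{1}{7} \left(-63\right) = -2 - 9 = -11$)
$I U = \left(-115\right) \left(-11\right) = 1265$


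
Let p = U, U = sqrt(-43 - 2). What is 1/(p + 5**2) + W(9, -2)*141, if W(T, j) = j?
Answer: (-846*sqrt(5) + 7049*I)/(-25*I + 3*sqrt(5)) ≈ -281.96 - 0.010012*I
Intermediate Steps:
U = 3*I*sqrt(5) (U = sqrt(-45) = 3*I*sqrt(5) ≈ 6.7082*I)
p = 3*I*sqrt(5) ≈ 6.7082*I
1/(p + 5**2) + W(9, -2)*141 = 1/(3*I*sqrt(5) + 5**2) - 2*141 = 1/(3*I*sqrt(5) + 25) - 282 = 1/(25 + 3*I*sqrt(5)) - 282 = -282 + 1/(25 + 3*I*sqrt(5))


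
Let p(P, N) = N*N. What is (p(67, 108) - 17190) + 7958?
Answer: 2432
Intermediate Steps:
p(P, N) = N**2
(p(67, 108) - 17190) + 7958 = (108**2 - 17190) + 7958 = (11664 - 17190) + 7958 = -5526 + 7958 = 2432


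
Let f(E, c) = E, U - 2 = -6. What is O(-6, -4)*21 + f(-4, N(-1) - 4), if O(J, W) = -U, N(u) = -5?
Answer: 80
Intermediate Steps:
U = -4 (U = 2 - 6 = -4)
O(J, W) = 4 (O(J, W) = -1*(-4) = 4)
O(-6, -4)*21 + f(-4, N(-1) - 4) = 4*21 - 4 = 84 - 4 = 80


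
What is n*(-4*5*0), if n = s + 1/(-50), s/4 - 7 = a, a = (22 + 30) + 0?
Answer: 0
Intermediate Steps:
a = 52 (a = 52 + 0 = 52)
s = 236 (s = 28 + 4*52 = 28 + 208 = 236)
n = 11799/50 (n = 236 + 1/(-50) = 236 - 1/50 = 11799/50 ≈ 235.98)
n*(-4*5*0) = 11799*(-4*5*0)/50 = 11799*(-20*0)/50 = (11799/50)*0 = 0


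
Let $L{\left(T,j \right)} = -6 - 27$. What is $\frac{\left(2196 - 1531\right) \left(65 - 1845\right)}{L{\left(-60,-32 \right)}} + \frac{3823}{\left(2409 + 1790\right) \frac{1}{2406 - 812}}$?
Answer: $\frac{5171453746}{138567} \approx 37321.0$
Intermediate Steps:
$L{\left(T,j \right)} = -33$
$\frac{\left(2196 - 1531\right) \left(65 - 1845\right)}{L{\left(-60,-32 \right)}} + \frac{3823}{\left(2409 + 1790\right) \frac{1}{2406 - 812}} = \frac{\left(2196 - 1531\right) \left(65 - 1845\right)}{-33} + \frac{3823}{\left(2409 + 1790\right) \frac{1}{2406 - 812}} = 665 \left(-1780\right) \left(- \frac{1}{33}\right) + \frac{3823}{4199 \cdot \frac{1}{1594}} = \left(-1183700\right) \left(- \frac{1}{33}\right) + \frac{3823}{4199 \cdot \frac{1}{1594}} = \frac{1183700}{33} + \frac{3823}{\frac{4199}{1594}} = \frac{1183700}{33} + 3823 \cdot \frac{1594}{4199} = \frac{1183700}{33} + \frac{6093862}{4199} = \frac{5171453746}{138567}$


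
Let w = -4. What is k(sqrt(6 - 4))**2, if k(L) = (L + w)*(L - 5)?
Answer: 646 - 396*sqrt(2) ≈ 85.971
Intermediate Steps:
k(L) = (-5 + L)*(-4 + L) (k(L) = (L - 4)*(L - 5) = (-4 + L)*(-5 + L) = (-5 + L)*(-4 + L))
k(sqrt(6 - 4))**2 = (20 + (sqrt(6 - 4))**2 - 9*sqrt(6 - 4))**2 = (20 + (sqrt(2))**2 - 9*sqrt(2))**2 = (20 + 2 - 9*sqrt(2))**2 = (22 - 9*sqrt(2))**2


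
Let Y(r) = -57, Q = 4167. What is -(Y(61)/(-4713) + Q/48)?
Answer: -2182423/25136 ≈ -86.825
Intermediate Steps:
-(Y(61)/(-4713) + Q/48) = -(-57/(-4713) + 4167/48) = -(-57*(-1/4713) + 4167*(1/48)) = -(19/1571 + 1389/16) = -1*2182423/25136 = -2182423/25136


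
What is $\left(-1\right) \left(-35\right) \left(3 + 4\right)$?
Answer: $245$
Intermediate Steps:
$\left(-1\right) \left(-35\right) \left(3 + 4\right) = 35 \cdot 7 = 245$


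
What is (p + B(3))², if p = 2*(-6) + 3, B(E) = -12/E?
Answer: 169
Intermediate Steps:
p = -9 (p = -12 + 3 = -9)
(p + B(3))² = (-9 - 12/3)² = (-9 - 12*⅓)² = (-9 - 4)² = (-13)² = 169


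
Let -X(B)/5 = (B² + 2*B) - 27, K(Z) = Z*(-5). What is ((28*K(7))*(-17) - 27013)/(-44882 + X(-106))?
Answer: 3451/33289 ≈ 0.10367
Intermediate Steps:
K(Z) = -5*Z
X(B) = 135 - 10*B - 5*B² (X(B) = -5*((B² + 2*B) - 27) = -5*(-27 + B² + 2*B) = 135 - 10*B - 5*B²)
((28*K(7))*(-17) - 27013)/(-44882 + X(-106)) = ((28*(-5*7))*(-17) - 27013)/(-44882 + (135 - 10*(-106) - 5*(-106)²)) = ((28*(-35))*(-17) - 27013)/(-44882 + (135 + 1060 - 5*11236)) = (-980*(-17) - 27013)/(-44882 + (135 + 1060 - 56180)) = (16660 - 27013)/(-44882 - 54985) = -10353/(-99867) = -10353*(-1/99867) = 3451/33289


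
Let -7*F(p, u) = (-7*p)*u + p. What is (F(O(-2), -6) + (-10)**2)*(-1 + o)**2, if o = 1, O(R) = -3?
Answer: 0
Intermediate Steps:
F(p, u) = -p/7 + p*u (F(p, u) = -((-7*p)*u + p)/7 = -(-7*p*u + p)/7 = -(p - 7*p*u)/7 = -p/7 + p*u)
(F(O(-2), -6) + (-10)**2)*(-1 + o)**2 = (-3*(-1/7 - 6) + (-10)**2)*(-1 + 1)**2 = (-3*(-43/7) + 100)*0**2 = (129/7 + 100)*0 = (829/7)*0 = 0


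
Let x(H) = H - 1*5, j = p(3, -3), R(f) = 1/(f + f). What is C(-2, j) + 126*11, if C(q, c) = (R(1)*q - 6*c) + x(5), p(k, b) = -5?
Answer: 1415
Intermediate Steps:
R(f) = 1/(2*f)
j = -5
x(H) = -5 + H (x(H) = H - 5 = -5 + H)
C(q, c) = q/2 - 6*c (C(q, c) = (((1/2)/1)*q - 6*c) + (-5 + 5) = (((1/2)*1)*q - 6*c) + 0 = (q/2 - 6*c) + 0 = q/2 - 6*c)
C(-2, j) + 126*11 = ((1/2)*(-2) - 6*(-5)) + 126*11 = (-1 + 30) + 1386 = 29 + 1386 = 1415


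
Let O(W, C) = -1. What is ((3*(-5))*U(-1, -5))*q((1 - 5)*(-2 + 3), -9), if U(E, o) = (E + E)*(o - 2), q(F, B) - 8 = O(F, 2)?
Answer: -1470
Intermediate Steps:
q(F, B) = 7 (q(F, B) = 8 - 1 = 7)
U(E, o) = 2*E*(-2 + o) (U(E, o) = (2*E)*(-2 + o) = 2*E*(-2 + o))
((3*(-5))*U(-1, -5))*q((1 - 5)*(-2 + 3), -9) = ((3*(-5))*(2*(-1)*(-2 - 5)))*7 = -30*(-1)*(-7)*7 = -15*14*7 = -210*7 = -1470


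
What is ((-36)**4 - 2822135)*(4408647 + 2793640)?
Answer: -8228749740953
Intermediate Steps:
((-36)**4 - 2822135)*(4408647 + 2793640) = (1679616 - 2822135)*7202287 = -1142519*7202287 = -8228749740953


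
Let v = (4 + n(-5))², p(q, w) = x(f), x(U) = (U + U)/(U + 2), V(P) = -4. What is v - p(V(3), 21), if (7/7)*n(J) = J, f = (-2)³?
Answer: -5/3 ≈ -1.6667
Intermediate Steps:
f = -8
x(U) = 2*U/(2 + U) (x(U) = (2*U)/(2 + U) = 2*U/(2 + U))
p(q, w) = 8/3 (p(q, w) = 2*(-8)/(2 - 8) = 2*(-8)/(-6) = 2*(-8)*(-⅙) = 8/3)
n(J) = J
v = 1 (v = (4 - 5)² = (-1)² = 1)
v - p(V(3), 21) = 1 - 1*8/3 = 1 - 8/3 = -5/3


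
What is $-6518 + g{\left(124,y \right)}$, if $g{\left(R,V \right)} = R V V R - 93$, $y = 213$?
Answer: $697587133$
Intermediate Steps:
$g{\left(R,V \right)} = -93 + R^{2} V^{2}$ ($g{\left(R,V \right)} = R V^{2} R - 93 = R^{2} V^{2} - 93 = -93 + R^{2} V^{2}$)
$-6518 + g{\left(124,y \right)} = -6518 - \left(93 - 124^{2} \cdot 213^{2}\right) = -6518 + \left(-93 + 15376 \cdot 45369\right) = -6518 + \left(-93 + 697593744\right) = -6518 + 697593651 = 697587133$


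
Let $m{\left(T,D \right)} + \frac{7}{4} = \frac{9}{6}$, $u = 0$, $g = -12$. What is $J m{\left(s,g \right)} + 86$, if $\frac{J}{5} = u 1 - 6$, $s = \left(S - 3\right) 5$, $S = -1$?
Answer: $\frac{187}{2} \approx 93.5$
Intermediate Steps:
$s = -20$ ($s = \left(-1 - 3\right) 5 = \left(-4\right) 5 = -20$)
$m{\left(T,D \right)} = - \frac{1}{4}$ ($m{\left(T,D \right)} = - \frac{7}{4} + \frac{9}{6} = - \frac{7}{4} + 9 \cdot \frac{1}{6} = - \frac{7}{4} + \frac{3}{2} = - \frac{1}{4}$)
$J = -30$ ($J = 5 \left(0 \cdot 1 - 6\right) = 5 \left(0 - 6\right) = 5 \left(-6\right) = -30$)
$J m{\left(s,g \right)} + 86 = \left(-30\right) \left(- \frac{1}{4}\right) + 86 = \frac{15}{2} + 86 = \frac{187}{2}$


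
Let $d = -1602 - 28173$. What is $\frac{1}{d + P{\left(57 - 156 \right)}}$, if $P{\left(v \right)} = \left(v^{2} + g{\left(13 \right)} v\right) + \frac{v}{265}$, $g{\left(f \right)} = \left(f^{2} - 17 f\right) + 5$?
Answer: $- \frac{265}{4060164} \approx -6.5268 \cdot 10^{-5}$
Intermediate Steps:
$g{\left(f \right)} = 5 + f^{2} - 17 f$
$P{\left(v \right)} = v^{2} - \frac{12454 v}{265}$ ($P{\left(v \right)} = \left(v^{2} + \left(5 + 13^{2} - 221\right) v\right) + \frac{v}{265} = \left(v^{2} + \left(5 + 169 - 221\right) v\right) + v \frac{1}{265} = \left(v^{2} - 47 v\right) + \frac{v}{265} = v^{2} - \frac{12454 v}{265}$)
$d = -29775$
$\frac{1}{d + P{\left(57 - 156 \right)}} = \frac{1}{-29775 + \frac{\left(57 - 156\right) \left(-12454 + 265 \left(57 - 156\right)\right)}{265}} = \frac{1}{-29775 + \frac{1}{265} \left(-99\right) \left(-12454 + 265 \left(-99\right)\right)} = \frac{1}{-29775 + \frac{1}{265} \left(-99\right) \left(-12454 - 26235\right)} = \frac{1}{-29775 + \frac{1}{265} \left(-99\right) \left(-38689\right)} = \frac{1}{-29775 + \frac{3830211}{265}} = \frac{1}{- \frac{4060164}{265}} = - \frac{265}{4060164}$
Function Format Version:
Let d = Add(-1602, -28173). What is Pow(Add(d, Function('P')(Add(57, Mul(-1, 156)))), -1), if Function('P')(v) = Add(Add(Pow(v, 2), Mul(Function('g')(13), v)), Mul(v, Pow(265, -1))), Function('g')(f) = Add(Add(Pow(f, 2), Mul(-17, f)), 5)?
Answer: Rational(-265, 4060164) ≈ -6.5268e-5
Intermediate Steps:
Function('g')(f) = Add(5, Pow(f, 2), Mul(-17, f))
Function('P')(v) = Add(Pow(v, 2), Mul(Rational(-12454, 265), v)) (Function('P')(v) = Add(Add(Pow(v, 2), Mul(Add(5, Pow(13, 2), Mul(-17, 13)), v)), Mul(v, Pow(265, -1))) = Add(Add(Pow(v, 2), Mul(Add(5, 169, -221), v)), Mul(v, Rational(1, 265))) = Add(Add(Pow(v, 2), Mul(-47, v)), Mul(Rational(1, 265), v)) = Add(Pow(v, 2), Mul(Rational(-12454, 265), v)))
d = -29775
Pow(Add(d, Function('P')(Add(57, Mul(-1, 156)))), -1) = Pow(Add(-29775, Mul(Rational(1, 265), Add(57, Mul(-1, 156)), Add(-12454, Mul(265, Add(57, Mul(-1, 156)))))), -1) = Pow(Add(-29775, Mul(Rational(1, 265), Add(57, -156), Add(-12454, Mul(265, Add(57, -156))))), -1) = Pow(Add(-29775, Mul(Rational(1, 265), -99, Add(-12454, Mul(265, -99)))), -1) = Pow(Add(-29775, Mul(Rational(1, 265), -99, Add(-12454, -26235))), -1) = Pow(Add(-29775, Mul(Rational(1, 265), -99, -38689)), -1) = Pow(Add(-29775, Rational(3830211, 265)), -1) = Pow(Rational(-4060164, 265), -1) = Rational(-265, 4060164)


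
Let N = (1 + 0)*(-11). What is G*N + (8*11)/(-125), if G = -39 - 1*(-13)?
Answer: 35662/125 ≈ 285.30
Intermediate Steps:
G = -26 (G = -39 + 13 = -26)
N = -11 (N = 1*(-11) = -11)
G*N + (8*11)/(-125) = -26*(-11) + (8*11)/(-125) = 286 + 88*(-1/125) = 286 - 88/125 = 35662/125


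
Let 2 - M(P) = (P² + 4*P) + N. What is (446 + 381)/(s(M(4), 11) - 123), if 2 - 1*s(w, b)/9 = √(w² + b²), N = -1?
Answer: 28945/22299 - 827*√962/7433 ≈ -2.1528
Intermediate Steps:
M(P) = 3 - P² - 4*P (M(P) = 2 - ((P² + 4*P) - 1) = 2 - (-1 + P² + 4*P) = 2 + (1 - P² - 4*P) = 3 - P² - 4*P)
s(w, b) = 18 - 9*√(b² + w²) (s(w, b) = 18 - 9*√(w² + b²) = 18 - 9*√(b² + w²))
(446 + 381)/(s(M(4), 11) - 123) = (446 + 381)/((18 - 9*√(11² + (3 - 1*4² - 4*4)²)) - 123) = 827/((18 - 9*√(121 + (3 - 1*16 - 16)²)) - 123) = 827/((18 - 9*√(121 + (3 - 16 - 16)²)) - 123) = 827/((18 - 9*√(121 + (-29)²)) - 123) = 827/((18 - 9*√(121 + 841)) - 123) = 827/((18 - 9*√962) - 123) = 827/(-105 - 9*√962)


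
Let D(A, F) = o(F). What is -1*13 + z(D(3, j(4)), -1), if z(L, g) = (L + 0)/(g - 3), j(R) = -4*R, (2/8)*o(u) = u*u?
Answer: -269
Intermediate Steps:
o(u) = 4*u² (o(u) = 4*(u*u) = 4*u²)
D(A, F) = 4*F²
z(L, g) = L/(-3 + g)
-1*13 + z(D(3, j(4)), -1) = -1*13 + (4*(-4*4)²)/(-3 - 1) = -13 + (4*(-16)²)/(-4) = -13 + (4*256)*(-¼) = -13 + 1024*(-¼) = -13 - 256 = -269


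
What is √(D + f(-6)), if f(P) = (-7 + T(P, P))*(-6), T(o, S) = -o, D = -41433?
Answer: 3*I*√4603 ≈ 203.54*I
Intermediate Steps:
f(P) = 42 + 6*P (f(P) = (-7 - P)*(-6) = 42 + 6*P)
√(D + f(-6)) = √(-41433 + (42 + 6*(-6))) = √(-41433 + (42 - 36)) = √(-41433 + 6) = √(-41427) = 3*I*√4603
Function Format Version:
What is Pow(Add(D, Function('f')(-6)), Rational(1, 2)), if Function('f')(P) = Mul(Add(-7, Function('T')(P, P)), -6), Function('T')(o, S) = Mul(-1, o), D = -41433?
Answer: Mul(3, I, Pow(4603, Rational(1, 2))) ≈ Mul(203.54, I)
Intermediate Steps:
Function('f')(P) = Add(42, Mul(6, P)) (Function('f')(P) = Mul(Add(-7, Mul(-1, P)), -6) = Add(42, Mul(6, P)))
Pow(Add(D, Function('f')(-6)), Rational(1, 2)) = Pow(Add(-41433, Add(42, Mul(6, -6))), Rational(1, 2)) = Pow(Add(-41433, Add(42, -36)), Rational(1, 2)) = Pow(Add(-41433, 6), Rational(1, 2)) = Pow(-41427, Rational(1, 2)) = Mul(3, I, Pow(4603, Rational(1, 2)))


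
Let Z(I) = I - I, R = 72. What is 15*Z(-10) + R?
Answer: 72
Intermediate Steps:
Z(I) = 0
15*Z(-10) + R = 15*0 + 72 = 0 + 72 = 72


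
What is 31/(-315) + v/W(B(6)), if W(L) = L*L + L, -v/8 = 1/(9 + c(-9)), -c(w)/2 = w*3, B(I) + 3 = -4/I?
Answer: -386/3465 ≈ -0.11140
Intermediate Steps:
B(I) = -3 - 4/I
c(w) = -6*w (c(w) = -2*w*3 = -6*w)
v = -8/63 (v = -8/(9 - 6*(-9)) = -8/(9 + 54) = -8/63 ≈ -0.12698)
W(L) = L + L² (W(L) = L² + L = L + L²)
31/(-315) + v/W(B(6)) = 31/(-315) - 8*1/((1 + (-3 - 4/6))*(-3 - 4/6))/63 = 31*(-1/315) - 8*1/((1 + (-3 - 4*⅙))*(-3 - 4*⅙))/63 = -31/315 - 8*1/((1 + (-3 - ⅔))*(-3 - ⅔))/63 = -31/315 - 8*(-3/(11*(1 - 11/3)))/63 = -31/315 - 8/(63*((-11/3*(-8/3)))) = -31/315 - 8/(63*88/9) = -31/315 - 8/63*9/88 = -31/315 - 1/77 = -386/3465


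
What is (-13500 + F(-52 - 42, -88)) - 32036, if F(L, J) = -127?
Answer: -45663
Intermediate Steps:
(-13500 + F(-52 - 42, -88)) - 32036 = (-13500 - 127) - 32036 = -13627 - 32036 = -45663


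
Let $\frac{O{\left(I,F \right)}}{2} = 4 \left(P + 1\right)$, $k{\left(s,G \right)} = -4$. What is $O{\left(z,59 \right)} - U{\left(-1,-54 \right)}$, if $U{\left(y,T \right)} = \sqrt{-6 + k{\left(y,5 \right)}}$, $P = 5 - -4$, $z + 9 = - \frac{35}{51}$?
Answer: $80 - i \sqrt{10} \approx 80.0 - 3.1623 i$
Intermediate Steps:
$z = - \frac{494}{51}$ ($z = -9 - \frac{35}{51} = - \frac{494}{51} \approx -9.6863$)
$P = 9$ ($P = 5 + 4 = 9$)
$O{\left(I,F \right)} = 80$ ($O{\left(I,F \right)} = 2 \cdot 4 \left(9 + 1\right) = 2 \cdot 4 \cdot 10 = 2 \cdot 40 = 80$)
$U{\left(y,T \right)} = i \sqrt{10}$ ($U{\left(y,T \right)} = \sqrt{-6 - 4} = \sqrt{-10} = i \sqrt{10}$)
$O{\left(z,59 \right)} - U{\left(-1,-54 \right)} = 80 - i \sqrt{10}$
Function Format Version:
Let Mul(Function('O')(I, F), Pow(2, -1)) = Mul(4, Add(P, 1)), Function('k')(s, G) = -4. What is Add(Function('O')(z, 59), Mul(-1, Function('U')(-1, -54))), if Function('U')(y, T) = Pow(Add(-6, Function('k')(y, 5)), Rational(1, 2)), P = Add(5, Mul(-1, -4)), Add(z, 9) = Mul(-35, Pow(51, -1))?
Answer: Add(80, Mul(-1, I, Pow(10, Rational(1, 2)))) ≈ Add(80.000, Mul(-3.1623, I))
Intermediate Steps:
z = Rational(-494, 51) (z = Add(-9, Mul(-35, Pow(51, -1))) = Add(-9, Mul(-35, Rational(1, 51))) = Add(-9, Rational(-35, 51)) = Rational(-494, 51) ≈ -9.6863)
P = 9 (P = Add(5, 4) = 9)
Function('O')(I, F) = 80 (Function('O')(I, F) = Mul(2, Mul(4, Add(9, 1))) = Mul(2, Mul(4, 10)) = Mul(2, 40) = 80)
Function('U')(y, T) = Mul(I, Pow(10, Rational(1, 2))) (Function('U')(y, T) = Pow(Add(-6, -4), Rational(1, 2)) = Pow(-10, Rational(1, 2)) = Mul(I, Pow(10, Rational(1, 2))))
Add(Function('O')(z, 59), Mul(-1, Function('U')(-1, -54))) = Add(80, Mul(-1, Mul(I, Pow(10, Rational(1, 2))))) = Add(80, Mul(-1, I, Pow(10, Rational(1, 2))))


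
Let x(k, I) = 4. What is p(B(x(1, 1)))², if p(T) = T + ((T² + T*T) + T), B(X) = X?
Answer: 1600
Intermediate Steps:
p(T) = 2*T + 2*T² (p(T) = T + ((T² + T²) + T) = T + (2*T² + T) = T + (T + 2*T²) = 2*T + 2*T²)
p(B(x(1, 1)))² = (2*4*(1 + 4))² = (2*4*5)² = 40² = 1600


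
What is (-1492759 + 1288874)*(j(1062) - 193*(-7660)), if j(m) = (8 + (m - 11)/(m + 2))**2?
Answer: -341254462885019365/1132096 ≈ -3.0144e+11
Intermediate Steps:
j(m) = (8 + (-11 + m)/(2 + m))**2
(-1492759 + 1288874)*(j(1062) - 193*(-7660)) = (-1492759 + 1288874)*((5 + 9*1062)**2/(2 + 1062)**2 - 193*(-7660)) = -203885*((5 + 9558)**2/1064**2 + 1478380) = -203885*((1/1132096)*9563**2 + 1478380) = -203885*((1/1132096)*91450969 + 1478380) = -203885*(91450969/1132096 + 1478380) = -203885*1673759535449/1132096 = -341254462885019365/1132096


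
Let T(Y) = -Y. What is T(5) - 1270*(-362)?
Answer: 459735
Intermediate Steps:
T(5) - 1270*(-362) = -1*5 - 1270*(-362) = -5 + 459740 = 459735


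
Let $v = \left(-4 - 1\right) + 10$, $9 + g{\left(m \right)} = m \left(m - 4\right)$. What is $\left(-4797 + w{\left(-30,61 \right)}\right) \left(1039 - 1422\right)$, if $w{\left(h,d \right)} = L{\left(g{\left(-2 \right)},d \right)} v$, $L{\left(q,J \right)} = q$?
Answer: $1831506$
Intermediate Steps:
$g{\left(m \right)} = -9 + m \left(-4 + m\right)$ ($g{\left(m \right)} = -9 + m \left(m - 4\right) = -9 + m \left(-4 + m\right)$)
$v = 5$ ($v = -5 + 10 = 5$)
$w{\left(h,d \right)} = 15$ ($w{\left(h,d \right)} = \left(-9 + \left(-2\right)^{2} - -8\right) 5 = \left(-9 + 4 + 8\right) 5 = 3 \cdot 5 = 15$)
$\left(-4797 + w{\left(-30,61 \right)}\right) \left(1039 - 1422\right) = \left(-4797 + 15\right) \left(1039 - 1422\right) = \left(-4782\right) \left(-383\right) = 1831506$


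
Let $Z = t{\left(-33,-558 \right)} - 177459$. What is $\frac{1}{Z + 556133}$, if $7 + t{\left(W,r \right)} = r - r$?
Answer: $\frac{1}{378667} \approx 2.6408 \cdot 10^{-6}$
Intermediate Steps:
$t{\left(W,r \right)} = -7$ ($t{\left(W,r \right)} = -7 + \left(r - r\right) = -7 + 0 = -7$)
$Z = -177466$ ($Z = -7 - 177459 = -177466$)
$\frac{1}{Z + 556133} = \frac{1}{-177466 + 556133} = \frac{1}{378667}$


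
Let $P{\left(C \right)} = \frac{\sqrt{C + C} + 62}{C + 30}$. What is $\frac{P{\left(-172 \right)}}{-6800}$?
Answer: $\frac{31}{482800} + \frac{i \sqrt{86}}{482800} \approx 6.4209 \cdot 10^{-5} + 1.9208 \cdot 10^{-5} i$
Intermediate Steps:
$P{\left(C \right)} = \frac{62 + \sqrt{2} \sqrt{C}}{30 + C}$ ($P{\left(C \right)} = \frac{\sqrt{2 C} + 62}{30 + C} = \frac{\sqrt{2} \sqrt{C} + 62}{30 + C} = \frac{62 + \sqrt{2} \sqrt{C}}{30 + C}$)
$\frac{P{\left(-172 \right)}}{-6800} = \frac{\frac{1}{30 - 172} \left(62 + \sqrt{2} \sqrt{-172}\right)}{-6800} = \frac{62 + \sqrt{2} \cdot 2 i \sqrt{43}}{-142} \left(- \frac{1}{6800}\right) = - \frac{62 + 2 i \sqrt{86}}{142} \left(- \frac{1}{6800}\right) = \left(- \frac{31}{71} - \frac{i \sqrt{86}}{71}\right) \left(- \frac{1}{6800}\right) = \frac{31}{482800} + \frac{i \sqrt{86}}{482800}$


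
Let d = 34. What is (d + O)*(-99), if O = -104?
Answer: 6930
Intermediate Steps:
(d + O)*(-99) = (34 - 104)*(-99) = -70*(-99) = 6930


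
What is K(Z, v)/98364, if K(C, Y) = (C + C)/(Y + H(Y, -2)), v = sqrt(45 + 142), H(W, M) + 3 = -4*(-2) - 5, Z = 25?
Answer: 25*sqrt(187)/9197034 ≈ 3.7172e-5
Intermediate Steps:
H(W, M) = 0 (H(W, M) = -3 + (-4*(-2) - 5) = -3 + (8 - 5) = -3 + 3 = 0)
v = sqrt(187) ≈ 13.675
K(C, Y) = 2*C/Y (K(C, Y) = (C + C)/(Y + 0) = (2*C)/Y = 2*C/Y)
K(Z, v)/98364 = (2*25/sqrt(187))/98364 = (2*25*(sqrt(187)/187))*(1/98364) = (50*sqrt(187)/187)*(1/98364) = 25*sqrt(187)/9197034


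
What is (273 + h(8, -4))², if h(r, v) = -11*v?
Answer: 100489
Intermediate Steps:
(273 + h(8, -4))² = (273 - 11*(-4))² = (273 + 44)² = 317² = 100489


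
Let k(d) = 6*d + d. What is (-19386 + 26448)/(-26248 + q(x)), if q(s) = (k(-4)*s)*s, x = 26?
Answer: -3531/22588 ≈ -0.15632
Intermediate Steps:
k(d) = 7*d
q(s) = -28*s² (q(s) = ((7*(-4))*s)*s = (-28*s)*s = -28*s²)
(-19386 + 26448)/(-26248 + q(x)) = (-19386 + 26448)/(-26248 - 28*26²) = 7062/(-26248 - 28*676) = 7062/(-26248 - 18928) = 7062/(-45176) = 7062*(-1/45176) = -3531/22588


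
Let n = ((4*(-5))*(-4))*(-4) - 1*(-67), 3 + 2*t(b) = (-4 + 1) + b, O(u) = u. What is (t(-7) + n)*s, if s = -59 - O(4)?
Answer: 32697/2 ≈ 16349.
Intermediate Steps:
s = -63 (s = -59 - 1*4 = -59 - 4 = -63)
t(b) = -3 + b/2 (t(b) = -3/2 + ((-4 + 1) + b)/2 = -3/2 + (-3 + b)/2 = -3/2 + (-3/2 + b/2) = -3 + b/2)
n = -253 (n = -20*(-4)*(-4) + 67 = 80*(-4) + 67 = -320 + 67 = -253)
(t(-7) + n)*s = ((-3 + (1/2)*(-7)) - 253)*(-63) = ((-3 - 7/2) - 253)*(-63) = (-13/2 - 253)*(-63) = -519/2*(-63) = 32697/2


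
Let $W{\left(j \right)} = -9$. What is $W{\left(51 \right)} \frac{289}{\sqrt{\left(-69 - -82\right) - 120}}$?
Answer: $\frac{2601 i \sqrt{107}}{107} \approx 251.45 i$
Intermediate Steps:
$W{\left(51 \right)} \frac{289}{\sqrt{\left(-69 - -82\right) - 120}} = - 9 \frac{289}{\sqrt{\left(-69 - -82\right) - 120}} = - 9 \frac{289}{\sqrt{\left(-69 + 82\right) - 120}} = - 9 \frac{289}{\sqrt{13 - 120}} = - 9 \frac{289}{\sqrt{-107}} = - 9 \frac{289}{i \sqrt{107}} = - 9 \cdot 289 \left(- \frac{i \sqrt{107}}{107}\right) = - 9 \left(- \frac{289 i \sqrt{107}}{107}\right) = \frac{2601 i \sqrt{107}}{107}$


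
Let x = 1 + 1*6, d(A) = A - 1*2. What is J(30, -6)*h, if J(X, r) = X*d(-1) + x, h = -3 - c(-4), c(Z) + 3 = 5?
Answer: 415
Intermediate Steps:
c(Z) = 2 (c(Z) = -3 + 5 = 2)
d(A) = -2 + A (d(A) = A - 2 = -2 + A)
h = -5 (h = -3 - 1*2 = -3 - 2 = -5)
x = 7 (x = 1 + 6 = 7)
J(X, r) = 7 - 3*X (J(X, r) = X*(-2 - 1) + 7 = X*(-3) + 7 = -3*X + 7 = 7 - 3*X)
J(30, -6)*h = (7 - 3*30)*(-5) = (7 - 90)*(-5) = -83*(-5) = 415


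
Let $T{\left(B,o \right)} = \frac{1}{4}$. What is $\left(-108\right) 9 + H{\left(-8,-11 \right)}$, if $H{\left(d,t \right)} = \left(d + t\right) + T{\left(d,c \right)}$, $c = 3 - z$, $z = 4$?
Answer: $- \frac{3963}{4} \approx -990.75$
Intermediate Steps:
$c = -1$ ($c = 3 - 4 = -1$)
$T{\left(B,o \right)} = \frac{1}{4}$
$H{\left(d,t \right)} = \frac{1}{4} + d + t$ ($H{\left(d,t \right)} = \left(d + t\right) + \frac{1}{4} = \frac{1}{4} + d + t$)
$\left(-108\right) 9 + H{\left(-8,-11 \right)} = \left(-108\right) 9 - \frac{75}{4} = -972 - \frac{75}{4} = - \frac{3963}{4}$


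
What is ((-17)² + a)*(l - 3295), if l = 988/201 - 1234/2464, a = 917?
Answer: -2444562723/616 ≈ -3.9684e+6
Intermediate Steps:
l = 1093199/247632 (l = 988*(1/201) - 1234*1/2464 = 988/201 - 617/1232 = 1093199/247632 ≈ 4.4146)
((-17)² + a)*(l - 3295) = ((-17)² + 917)*(1093199/247632 - 3295) = (289 + 917)*(-814854241/247632) = 1206*(-814854241/247632) = -2444562723/616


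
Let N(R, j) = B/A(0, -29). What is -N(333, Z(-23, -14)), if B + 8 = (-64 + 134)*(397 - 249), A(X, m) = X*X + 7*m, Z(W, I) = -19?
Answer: 10352/203 ≈ 50.995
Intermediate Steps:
A(X, m) = X**2 + 7*m
B = 10352 (B = -8 + (-64 + 134)*(397 - 249) = -8 + 70*148 = -8 + 10360 = 10352)
N(R, j) = -10352/203 (N(R, j) = 10352/(0**2 + 7*(-29)) = 10352/(0 - 203) = 10352/(-203) = 10352*(-1/203) = -10352/203)
-N(333, Z(-23, -14)) = -1*(-10352/203) = 10352/203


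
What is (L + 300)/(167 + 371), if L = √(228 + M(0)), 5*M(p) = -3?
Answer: 150/269 + √5685/2690 ≈ 0.58565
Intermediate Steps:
M(p) = -⅗ (M(p) = (⅕)*(-3) = -⅗)
L = √5685/5 (L = √(228 - ⅗) = √(1137/5) = √5685/5 ≈ 15.080)
(L + 300)/(167 + 371) = (√5685/5 + 300)/(167 + 371) = (300 + √5685/5)/538 = (300 + √5685/5)*(1/538) = 150/269 + √5685/2690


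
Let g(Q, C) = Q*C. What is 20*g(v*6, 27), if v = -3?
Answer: -9720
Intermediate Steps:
g(Q, C) = C*Q
20*g(v*6, 27) = 20*(27*(-3*6)) = 20*(27*(-18)) = 20*(-486) = -9720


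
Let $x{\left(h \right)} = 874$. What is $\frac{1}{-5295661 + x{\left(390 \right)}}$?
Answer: $- \frac{1}{5294787} \approx -1.8886 \cdot 10^{-7}$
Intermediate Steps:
$\frac{1}{-5295661 + x{\left(390 \right)}} = \frac{1}{-5295661 + 874} = \frac{1}{-5294787} = - \frac{1}{5294787}$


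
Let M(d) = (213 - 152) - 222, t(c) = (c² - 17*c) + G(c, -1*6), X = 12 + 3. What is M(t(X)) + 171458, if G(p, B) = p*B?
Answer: 171297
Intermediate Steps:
G(p, B) = B*p
X = 15
t(c) = c² - 23*c (t(c) = (c² - 17*c) + (-1*6)*c = (c² - 17*c) - 6*c = c² - 23*c)
M(d) = -161 (M(d) = 61 - 222 = -161)
M(t(X)) + 171458 = -161 + 171458 = 171297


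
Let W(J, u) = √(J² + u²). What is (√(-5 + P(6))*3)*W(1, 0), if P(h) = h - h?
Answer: 3*I*√5 ≈ 6.7082*I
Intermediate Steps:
P(h) = 0
(√(-5 + P(6))*3)*W(1, 0) = (√(-5 + 0)*3)*√(1² + 0²) = (√(-5)*3)*√(1 + 0) = ((I*√5)*3)*√1 = (3*I*√5)*1 = 3*I*√5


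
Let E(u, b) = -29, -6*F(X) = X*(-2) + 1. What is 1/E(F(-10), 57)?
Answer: -1/29 ≈ -0.034483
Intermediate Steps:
F(X) = -⅙ + X/3 (F(X) = -(X*(-2) + 1)/6 = -(-2*X + 1)/6 = -(1 - 2*X)/6 = -⅙ + X/3)
1/E(F(-10), 57) = 1/(-29) = -1/29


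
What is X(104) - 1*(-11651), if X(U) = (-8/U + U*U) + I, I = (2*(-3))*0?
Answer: 292070/13 ≈ 22467.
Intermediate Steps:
I = 0 (I = -6*0 = 0)
X(U) = U**2 - 8/U (X(U) = (-8/U + U*U) + 0 = (-8/U + U**2) + 0 = (U**2 - 8/U) + 0 = U**2 - 8/U)
X(104) - 1*(-11651) = (-8 + 104**3)/104 - 1*(-11651) = (-8 + 1124864)/104 + 11651 = (1/104)*1124856 + 11651 = 140607/13 + 11651 = 292070/13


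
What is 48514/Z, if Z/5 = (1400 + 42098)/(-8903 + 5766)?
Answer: -76094209/108745 ≈ -699.75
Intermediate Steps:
Z = -217490/3137 (Z = 5*((1400 + 42098)/(-8903 + 5766)) = 5*(43498/(-3137)) = 5*(43498*(-1/3137)) = 5*(-43498/3137) = -217490/3137 ≈ -69.331)
48514/Z = 48514/(-217490/3137) = 48514*(-3137/217490) = -76094209/108745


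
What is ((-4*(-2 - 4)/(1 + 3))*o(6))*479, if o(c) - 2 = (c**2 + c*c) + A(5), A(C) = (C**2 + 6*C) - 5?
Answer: 356376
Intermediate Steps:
A(C) = -5 + C**2 + 6*C
o(c) = 52 + 2*c**2 (o(c) = 2 + ((c**2 + c*c) + (-5 + 5**2 + 6*5)) = 2 + ((c**2 + c**2) + (-5 + 25 + 30)) = 2 + (2*c**2 + 50) = 2 + (50 + 2*c**2) = 52 + 2*c**2)
((-4*(-2 - 4)/(1 + 3))*o(6))*479 = ((-4*(-2 - 4)/(1 + 3))*(52 + 2*6**2))*479 = ((-(-24)/4)*(52 + 2*36))*479 = ((-(-24)/4)*(52 + 72))*479 = (-4*(-3/2)*124)*479 = (6*124)*479 = 744*479 = 356376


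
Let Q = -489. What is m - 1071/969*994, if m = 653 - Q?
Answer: 824/19 ≈ 43.368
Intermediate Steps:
m = 1142 (m = 653 - 1*(-489) = 653 + 489 = 1142)
m - 1071/969*994 = 1142 - 1071/969*994 = 1142 - 1071*1/969*994 = 1142 - 21/19*994 = 1142 - 20874/19 = 824/19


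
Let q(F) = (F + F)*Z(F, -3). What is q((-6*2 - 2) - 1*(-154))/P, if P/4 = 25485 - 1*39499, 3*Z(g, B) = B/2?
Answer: 5/2002 ≈ 0.0024975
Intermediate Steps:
Z(g, B) = B/6 (Z(g, B) = (B/2)/3 = B/6)
q(F) = -F (q(F) = (F + F)*((⅙)*(-3)) = (2*F)*(-½) = -F)
P = -56056 (P = 4*(25485 - 1*39499) = 4*(25485 - 39499) = 4*(-14014) = -56056)
q((-6*2 - 2) - 1*(-154))/P = -((-6*2 - 2) - 1*(-154))/(-56056) = -((-12 - 2) + 154)*(-1/56056) = -(-14 + 154)*(-1/56056) = -1*140*(-1/56056) = -140*(-1/56056) = 5/2002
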